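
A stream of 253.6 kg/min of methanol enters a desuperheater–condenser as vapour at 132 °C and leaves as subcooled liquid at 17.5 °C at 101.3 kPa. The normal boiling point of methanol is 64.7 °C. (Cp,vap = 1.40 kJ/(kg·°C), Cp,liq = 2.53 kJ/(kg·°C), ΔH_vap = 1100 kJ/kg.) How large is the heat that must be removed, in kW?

Q_c = 5550 kW

vapour 132→64.7 °C: -94.22 kJ/kg
condensation at 64.7 °C: -1100 kJ/kg
liquid 64.7→17.5 °C: -119.42 kJ/kg
Δh = -94.22 + -1100 + -119.42 = -1313.6 kJ/kg
Q = ṁ·Δh = 253.6 kg/min × -1313.6 kJ/kg = -333140 kJ/min
|Q| = 5552.3 kW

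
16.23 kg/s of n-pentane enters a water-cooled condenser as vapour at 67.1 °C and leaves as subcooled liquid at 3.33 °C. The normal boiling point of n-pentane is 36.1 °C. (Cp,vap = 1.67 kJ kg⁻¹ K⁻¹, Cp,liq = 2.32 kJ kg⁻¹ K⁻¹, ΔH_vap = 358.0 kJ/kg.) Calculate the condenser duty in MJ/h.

vapour 67.1→36.1 °C: -51.77 kJ/kg
condensation at 36.1 °C: -358 kJ/kg
liquid 36.1→3.33 °C: -76.026 kJ/kg
Δh = -51.77 + -358 + -76.026 = -485.8 kJ/kg
Q = ṁ·Δh = 16.23 kg/s × -485.8 kJ/kg = -7884.5 kJ/s
|Q| = 7884.5 kW = 28384 MJ/h

Q_c = 28400 MJ/h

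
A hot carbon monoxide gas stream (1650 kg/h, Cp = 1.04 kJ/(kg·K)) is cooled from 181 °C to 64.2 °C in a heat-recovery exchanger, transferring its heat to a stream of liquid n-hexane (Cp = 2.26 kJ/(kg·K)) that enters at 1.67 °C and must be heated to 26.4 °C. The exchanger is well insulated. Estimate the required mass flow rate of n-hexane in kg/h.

Heat released by hot stream: Q = 1650 × 1.04 × (181 − 64.2) = 200430 kJ/h
Energy balance on cold side (adiabatic exchanger): Q = ṁ_c·Cp_c·(T_c,out − T_c,in)
ṁ_c = 200430 / [2.26 × (26.4 − 1.67)] = 3586.1 kg/h

ṁ_c = 3590 kg/h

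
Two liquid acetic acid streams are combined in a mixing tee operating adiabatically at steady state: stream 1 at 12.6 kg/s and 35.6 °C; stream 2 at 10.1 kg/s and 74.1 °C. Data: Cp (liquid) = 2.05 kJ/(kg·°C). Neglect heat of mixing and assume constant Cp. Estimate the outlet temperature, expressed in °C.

T_out = 52.7 °C

No heat crosses the boundary, so H_out = H_in.
T_out = Σ ṁᵢCp,ᵢTᵢ / Σ ṁᵢCp,ᵢ
      = 2453.8 / 46.535 = 52.73 °C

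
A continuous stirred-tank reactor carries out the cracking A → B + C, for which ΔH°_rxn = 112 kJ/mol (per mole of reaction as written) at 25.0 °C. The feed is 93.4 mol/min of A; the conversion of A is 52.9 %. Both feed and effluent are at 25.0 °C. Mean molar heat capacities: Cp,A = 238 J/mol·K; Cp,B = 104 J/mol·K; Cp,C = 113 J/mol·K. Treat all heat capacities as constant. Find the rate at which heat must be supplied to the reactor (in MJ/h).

Q_in = 332 MJ/h

Extent of reaction ξ = 0.529 × 93.4 = 49.409 mol/min
Reaction term: ξ·ΔH°_rxn = 49.409 × 112 = 5533.8 kJ/min
Q = ΔH = 5533.8 kJ/min = 92.229 kW
Heat supplied = 332.03 MJ/h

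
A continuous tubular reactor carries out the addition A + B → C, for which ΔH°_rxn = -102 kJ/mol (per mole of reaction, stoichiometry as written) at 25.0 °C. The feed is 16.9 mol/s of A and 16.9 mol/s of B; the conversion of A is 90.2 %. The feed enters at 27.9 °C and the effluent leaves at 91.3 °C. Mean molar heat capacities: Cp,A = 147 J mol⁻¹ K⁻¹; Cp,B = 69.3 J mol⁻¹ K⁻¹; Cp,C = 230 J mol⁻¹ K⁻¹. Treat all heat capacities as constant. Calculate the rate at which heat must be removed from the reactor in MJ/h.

Extent of reaction ξ = 0.902 × 16.9 = 15.244 mol/s
Reaction term: ξ·ΔH°_rxn = 15.244 × -102 = -1554.9 kJ/s
Sensible, feed 27.9→25 °C: -10.601 kJ/s
Outlet flows (mol/s): A 1.6562, B 1.6562, C 15.244
Sensible, products 25→91.3 °C: 256.2 kJ/s
Q = ΔH = -1309.3 kJ/s = -1309.3 kW
Heat removed = 4713.4 MJ/h

Q_out = 4710 MJ/h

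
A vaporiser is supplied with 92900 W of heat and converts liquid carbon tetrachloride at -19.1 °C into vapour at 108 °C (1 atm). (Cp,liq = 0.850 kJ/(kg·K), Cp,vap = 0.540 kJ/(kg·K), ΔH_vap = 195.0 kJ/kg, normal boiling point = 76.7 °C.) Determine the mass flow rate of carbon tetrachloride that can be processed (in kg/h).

Δh = 0.850×(76.7−-19.1) + 195.0 + 0.540×(108−76.7) = 293.33 kJ/kg
Q = 92900 W = 92.9 kJ/s = 334440 kJ/h
ṁ = Q/Δh = 334440 / 293.33 = 1140.1 kg/h

ṁ = 1140 kg/h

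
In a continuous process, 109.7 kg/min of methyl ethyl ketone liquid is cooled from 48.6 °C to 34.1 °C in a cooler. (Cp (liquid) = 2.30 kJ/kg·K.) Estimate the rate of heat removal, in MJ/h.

Q_c = 220 MJ/h

Q = ṁ·Cp·ΔT = 109.7 × 2.30 × (34.1 − 48.6) = -3658.5 kJ/min
Converting: 3658.5 / 60 s = 60.975 kW
Cooling duty = 219.51 MJ/h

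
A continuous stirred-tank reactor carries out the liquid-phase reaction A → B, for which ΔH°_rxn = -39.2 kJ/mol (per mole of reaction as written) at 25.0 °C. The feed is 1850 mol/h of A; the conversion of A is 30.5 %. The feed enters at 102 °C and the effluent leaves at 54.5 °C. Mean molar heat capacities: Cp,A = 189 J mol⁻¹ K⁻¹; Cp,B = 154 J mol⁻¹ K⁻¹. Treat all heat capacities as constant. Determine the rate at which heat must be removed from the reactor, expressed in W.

Extent of reaction ξ = 0.305 × 1850 = 564.25 mol/h
Reaction term: ξ·ΔH°_rxn = 564.25 × -39.2 = -22119 kJ/h
Sensible, feed 102→25 °C: -26923 kJ/h
Outlet flows (mol/h): A 1285.8, B 564.25
Sensible, products 25→54.5 °C: 9732.1 kJ/h
Q = ΔH = -39310 kJ/h = -10.919 kW
Heat removed = 10919 W

Q_out = 10900 W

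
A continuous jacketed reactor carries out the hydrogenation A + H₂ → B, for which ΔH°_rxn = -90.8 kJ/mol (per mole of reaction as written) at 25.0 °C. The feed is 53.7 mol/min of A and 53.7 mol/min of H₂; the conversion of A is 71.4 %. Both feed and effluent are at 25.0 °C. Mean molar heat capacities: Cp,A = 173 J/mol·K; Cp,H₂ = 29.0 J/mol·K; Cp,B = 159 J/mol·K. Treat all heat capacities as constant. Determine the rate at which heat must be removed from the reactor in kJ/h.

Extent of reaction ξ = 0.714 × 53.7 = 38.342 mol/min
Reaction term: ξ·ΔH°_rxn = 38.342 × -90.8 = -3481.4 kJ/min
Q = ΔH = -3481.4 kJ/min = -58.024 kW
Heat removed = 208890 kJ/h

Q_out = 209000 kJ/h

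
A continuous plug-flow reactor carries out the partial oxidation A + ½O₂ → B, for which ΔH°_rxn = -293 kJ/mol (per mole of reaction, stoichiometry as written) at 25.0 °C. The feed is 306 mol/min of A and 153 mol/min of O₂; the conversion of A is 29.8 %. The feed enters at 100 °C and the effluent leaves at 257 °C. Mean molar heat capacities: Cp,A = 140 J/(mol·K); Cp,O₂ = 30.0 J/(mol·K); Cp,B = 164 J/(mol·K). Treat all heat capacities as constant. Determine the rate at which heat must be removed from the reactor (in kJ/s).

Q_out = 318 kJ/s

Extent of reaction ξ = 0.298 × 306 = 91.188 mol/min
Reaction term: ξ·ΔH°_rxn = 91.188 × -293 = -26718 kJ/min
Sensible, feed 100→25 °C: -3557.2 kJ/min
Outlet flows (mol/min): A 214.81, O₂ 107.41, B 91.188
Sensible, products 25→257 °C: 11194 kJ/min
Q = ΔH = -19081 kJ/min = -318.02 kW
Heat removed = 318.02 kJ/s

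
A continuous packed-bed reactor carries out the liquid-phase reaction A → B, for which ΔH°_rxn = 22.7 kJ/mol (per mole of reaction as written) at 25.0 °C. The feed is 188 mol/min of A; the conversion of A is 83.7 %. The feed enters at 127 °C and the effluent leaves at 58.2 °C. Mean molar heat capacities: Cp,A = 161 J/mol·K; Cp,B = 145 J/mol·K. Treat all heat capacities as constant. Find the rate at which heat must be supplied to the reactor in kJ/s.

Extent of reaction ξ = 0.837 × 188 = 157.36 mol/min
Reaction term: ξ·ΔH°_rxn = 157.36 × 22.7 = 3572 kJ/min
Sensible, feed 127→25 °C: -3087.3 kJ/min
Outlet flows (mol/min): A 30.644, B 157.36
Sensible, products 25→58.2 °C: 921.31 kJ/min
Q = ΔH = 1406 kJ/min = 23.433 kW
Heat supplied = 23.433 kJ/s

Q_in = 23.4 kJ/s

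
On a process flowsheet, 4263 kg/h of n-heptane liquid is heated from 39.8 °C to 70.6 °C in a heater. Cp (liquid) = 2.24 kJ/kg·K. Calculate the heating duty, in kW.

Q = ṁ·Cp·ΔT = 4263 × 2.24 × (70.6 − 39.8) = 294110 kJ/h
Converting: 294110 / 3600 s = 81.698 kW

Q = 81.7 kW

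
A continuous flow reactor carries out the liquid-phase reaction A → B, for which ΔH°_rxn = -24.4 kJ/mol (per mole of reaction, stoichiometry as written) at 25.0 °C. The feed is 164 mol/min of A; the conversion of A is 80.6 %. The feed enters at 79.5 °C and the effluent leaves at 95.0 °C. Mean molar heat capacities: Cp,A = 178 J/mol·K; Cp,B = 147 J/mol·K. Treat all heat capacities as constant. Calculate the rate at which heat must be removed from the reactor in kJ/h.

Q_out = 184000 kJ/h

Extent of reaction ξ = 0.806 × 164 = 132.18 mol/min
Reaction term: ξ·ΔH°_rxn = 132.18 × -24.4 = -3225.3 kJ/min
Sensible, feed 79.5→25 °C: -1591 kJ/min
Outlet flows (mol/min): A 31.816, B 132.18
Sensible, products 25→95.0 °C: 1756.6 kJ/min
Q = ΔH = -3059.7 kJ/min = -50.994 kW
Heat removed = 183580 kJ/h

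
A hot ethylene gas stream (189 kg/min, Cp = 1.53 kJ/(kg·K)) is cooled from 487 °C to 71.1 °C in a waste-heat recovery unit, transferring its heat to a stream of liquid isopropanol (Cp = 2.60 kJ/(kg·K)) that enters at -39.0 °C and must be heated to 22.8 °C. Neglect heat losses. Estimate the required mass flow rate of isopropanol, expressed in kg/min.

ṁ_c = 748 kg/min

Heat released by hot stream: Q = 189 × 1.53 × (487 − 71.1) = 120270 kJ/min
Energy balance on cold side (adiabatic exchanger): Q = ṁ_c·Cp_c·(T_c,out − T_c,in)
ṁ_c = 120270 / [2.60 × (22.8 − -39.0)] = 748.48 kg/min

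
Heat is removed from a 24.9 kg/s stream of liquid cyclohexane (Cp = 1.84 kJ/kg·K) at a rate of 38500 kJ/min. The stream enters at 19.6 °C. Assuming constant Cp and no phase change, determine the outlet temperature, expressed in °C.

Q = 38500 kJ/min = 641.67 kJ/s
ΔT = Q/(ṁ·Cp) = 641.67/(24.9×1.84) = 14.005 K
T_out = 19.6 − 14.005 = 5.5947 °C

T_out = 5.59 °C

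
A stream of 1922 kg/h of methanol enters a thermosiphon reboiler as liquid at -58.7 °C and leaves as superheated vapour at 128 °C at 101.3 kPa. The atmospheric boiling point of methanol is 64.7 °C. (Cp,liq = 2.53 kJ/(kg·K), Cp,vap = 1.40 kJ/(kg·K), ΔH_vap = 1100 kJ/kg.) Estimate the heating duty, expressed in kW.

liquid -58.7→64.7 °C: 312.2 kJ/kg
vaporisation at 64.7 °C: 1100 kJ/kg
vapour 64.7→128 °C: 88.62 kJ/kg
Δh = 312.2 + 1100 + 88.62 = 1500.8 kJ/kg
Q = ṁ·Δh = 1922 kg/h × 1500.8 kJ/kg = 2.8846e+06 kJ/h
|Q| = 801.27 kW

Q = 801 kW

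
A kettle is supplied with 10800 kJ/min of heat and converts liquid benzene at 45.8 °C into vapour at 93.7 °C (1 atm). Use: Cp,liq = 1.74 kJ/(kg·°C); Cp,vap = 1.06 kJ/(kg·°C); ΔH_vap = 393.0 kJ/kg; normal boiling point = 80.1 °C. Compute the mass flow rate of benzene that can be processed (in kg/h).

ṁ = 1390 kg/h

Δh = 1.74×(80.1−45.8) + 393.0 + 1.06×(93.7−80.1) = 467.1 kJ/kg
Q = 10800 kJ/min = 180 kJ/s = 648000 kJ/h
ṁ = Q/Δh = 648000 / 467.1 = 1387.3 kg/h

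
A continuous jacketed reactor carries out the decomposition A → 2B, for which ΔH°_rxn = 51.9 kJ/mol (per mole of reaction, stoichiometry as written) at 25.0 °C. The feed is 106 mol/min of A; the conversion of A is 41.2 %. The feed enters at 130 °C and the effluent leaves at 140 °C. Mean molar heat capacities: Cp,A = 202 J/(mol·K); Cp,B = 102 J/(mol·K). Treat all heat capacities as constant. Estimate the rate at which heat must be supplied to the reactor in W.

Q_in = 41500 W

Extent of reaction ξ = 0.412 × 106 = 43.672 mol/min
Reaction term: ξ·ΔH°_rxn = 43.672 × 51.9 = 2266.6 kJ/min
Sensible, feed 130→25 °C: -2248.3 kJ/min
Outlet flows (mol/min): A 62.328, B 87.344
Sensible, products 25→140 °C: 2472.4 kJ/min
Q = ΔH = 2490.7 kJ/min = 41.512 kW
Heat supplied = 41512 W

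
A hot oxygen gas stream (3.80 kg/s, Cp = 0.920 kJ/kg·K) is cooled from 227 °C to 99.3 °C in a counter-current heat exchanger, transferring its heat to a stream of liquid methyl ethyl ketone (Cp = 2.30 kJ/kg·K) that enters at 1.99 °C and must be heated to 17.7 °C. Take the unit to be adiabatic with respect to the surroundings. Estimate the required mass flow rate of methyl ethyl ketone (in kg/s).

Heat released by hot stream: Q = 3.80 × 0.920 × (227 − 99.3) = 446.44 kJ/s
Energy balance on cold side (adiabatic exchanger): Q = ṁ_c·Cp_c·(T_c,out − T_c,in)
ṁ_c = 446.44 / [2.30 × (17.7 − 1.99)] = 12.355 kg/s

ṁ_c = 12.4 kg/s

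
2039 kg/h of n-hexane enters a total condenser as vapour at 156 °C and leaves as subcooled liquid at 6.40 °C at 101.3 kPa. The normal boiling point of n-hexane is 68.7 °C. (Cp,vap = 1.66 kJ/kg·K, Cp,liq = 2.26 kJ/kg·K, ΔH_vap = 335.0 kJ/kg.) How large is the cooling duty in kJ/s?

vapour 156→68.7 °C: -144.92 kJ/kg
condensation at 68.7 °C: -335 kJ/kg
liquid 68.7→6.40 °C: -140.8 kJ/kg
Δh = -144.92 + -335 + -140.8 = -620.72 kJ/kg
Q = ṁ·Δh = 2039 kg/h × -620.72 kJ/kg = -1.2656e+06 kJ/h
|Q| = 351.57 kW

Q_c = 352 kJ/s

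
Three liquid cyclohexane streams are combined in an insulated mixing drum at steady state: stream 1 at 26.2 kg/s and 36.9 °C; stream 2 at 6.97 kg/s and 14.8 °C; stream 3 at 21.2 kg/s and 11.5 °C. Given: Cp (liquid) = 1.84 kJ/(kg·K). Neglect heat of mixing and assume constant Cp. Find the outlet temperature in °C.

Adiabatic, steady state ⇒ Σ ṁᵢCp,ᵢ(T_out − Tᵢ) = 0
T_out = Σ ṁᵢCp,ᵢTᵢ / Σ ṁᵢCp,ᵢ
      = 2417.3 / 100.04 = 24.163 °C

T_out = 24.2 °C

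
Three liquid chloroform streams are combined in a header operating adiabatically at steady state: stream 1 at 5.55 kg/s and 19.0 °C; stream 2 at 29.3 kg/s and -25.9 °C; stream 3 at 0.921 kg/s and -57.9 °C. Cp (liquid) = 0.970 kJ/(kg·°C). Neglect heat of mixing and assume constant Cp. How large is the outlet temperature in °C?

T_out = -19.8 °C

Energy balance with Q = 0: Σ ṁᵢCp,ᵢ(T_out − Tᵢ) = 0
T_out = Σ ṁᵢCp,ᵢTᵢ / Σ ṁᵢCp,ᵢ
      = -685.54 / 34.698 = -19.758 °C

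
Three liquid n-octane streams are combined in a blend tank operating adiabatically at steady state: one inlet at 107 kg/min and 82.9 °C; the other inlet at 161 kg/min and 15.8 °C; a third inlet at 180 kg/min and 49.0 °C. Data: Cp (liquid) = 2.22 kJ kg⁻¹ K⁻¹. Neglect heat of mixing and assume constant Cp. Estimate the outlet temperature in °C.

No heat crosses the boundary, so H_out = H_in.
T_out = Σ ṁᵢCp,ᵢTᵢ / Σ ṁᵢCp,ᵢ
      = 44920 / 994.56 = 45.165 °C

T_out = 45.2 °C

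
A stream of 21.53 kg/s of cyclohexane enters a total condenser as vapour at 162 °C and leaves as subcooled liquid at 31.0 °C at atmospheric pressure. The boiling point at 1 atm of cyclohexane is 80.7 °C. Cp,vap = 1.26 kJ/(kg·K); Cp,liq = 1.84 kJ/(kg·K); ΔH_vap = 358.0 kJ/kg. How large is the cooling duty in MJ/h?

vapour 162→80.7 °C: -102.44 kJ/kg
condensation at 80.7 °C: -358 kJ/kg
liquid 80.7→31.0 °C: -91.448 kJ/kg
Δh = -102.44 + -358 + -91.448 = -551.89 kJ/kg
Q = ṁ·Δh = 21.53 kg/s × -551.89 kJ/kg = -11882 kJ/s
|Q| = 11882 kW = 42776 MJ/h

Q_c = 42800 MJ/h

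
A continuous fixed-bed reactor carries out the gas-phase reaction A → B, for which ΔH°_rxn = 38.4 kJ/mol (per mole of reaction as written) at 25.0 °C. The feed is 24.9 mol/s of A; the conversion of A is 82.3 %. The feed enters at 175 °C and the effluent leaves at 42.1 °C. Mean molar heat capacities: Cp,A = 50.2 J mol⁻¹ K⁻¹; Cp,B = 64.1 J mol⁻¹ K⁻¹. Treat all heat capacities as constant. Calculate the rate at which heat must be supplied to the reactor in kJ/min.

Q_in = 37500 kJ/min

Extent of reaction ξ = 0.823 × 24.9 = 20.493 mol/s
Reaction term: ξ·ΔH°_rxn = 20.493 × 38.4 = 786.92 kJ/s
Sensible, feed 175→25 °C: -187.5 kJ/s
Outlet flows (mol/s): A 4.4073, B 20.493
Sensible, products 25→42.1 °C: 26.246 kJ/s
Q = ΔH = 625.67 kJ/s = 625.67 kW
Heat supplied = 37540 kJ/min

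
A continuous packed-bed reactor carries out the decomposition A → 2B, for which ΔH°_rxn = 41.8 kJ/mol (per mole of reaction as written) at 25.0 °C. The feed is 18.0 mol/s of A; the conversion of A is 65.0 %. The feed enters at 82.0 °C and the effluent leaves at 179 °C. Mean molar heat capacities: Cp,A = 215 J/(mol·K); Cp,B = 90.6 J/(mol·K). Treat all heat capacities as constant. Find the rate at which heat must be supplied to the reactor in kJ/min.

Extent of reaction ξ = 0.650 × 18.0 = 11.7 mol/s
Reaction term: ξ·ΔH°_rxn = 11.7 × 41.8 = 489.06 kJ/s
Sensible, feed 82.0→25 °C: -220.59 kJ/s
Outlet flows (mol/s): A 6.3, B 23.4
Sensible, products 25→179 °C: 535.08 kJ/s
Q = ΔH = 803.55 kJ/s = 803.55 kW
Heat supplied = 48213 kJ/min

Q_in = 48200 kJ/min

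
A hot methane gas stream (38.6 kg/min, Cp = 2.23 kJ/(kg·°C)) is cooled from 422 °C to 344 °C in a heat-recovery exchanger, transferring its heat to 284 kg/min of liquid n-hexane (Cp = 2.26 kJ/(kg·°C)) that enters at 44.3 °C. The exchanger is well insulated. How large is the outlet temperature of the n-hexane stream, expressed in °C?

Heat released by hot stream: Q = 38.6 × 2.23 × (422 − 344) = 6714.1 kJ/min
Energy balance on cold side (adiabatic exchanger): Q = ṁ_c·Cp_c·(T_c,out − T_c,in)
T_c,out = 44.3 + 6714.1/(284 × 2.26) = 54.761 °C

T_c,out = 54.8 °C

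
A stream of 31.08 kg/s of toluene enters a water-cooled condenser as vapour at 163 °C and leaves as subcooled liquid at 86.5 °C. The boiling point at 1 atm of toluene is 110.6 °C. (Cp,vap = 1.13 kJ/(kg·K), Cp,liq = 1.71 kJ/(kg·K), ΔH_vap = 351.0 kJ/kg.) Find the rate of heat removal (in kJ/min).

Q_c = 842000 kJ/min

vapour 163→110.6 °C: -59.212 kJ/kg
condensation at 110.6 °C: -351 kJ/kg
liquid 110.6→86.5 °C: -41.211 kJ/kg
Δh = -59.212 + -351 + -41.211 = -451.42 kJ/kg
Q = ṁ·Δh = 31.08 kg/s × -451.42 kJ/kg = -14030 kJ/s
|Q| = 14030 kW = 841810 kJ/min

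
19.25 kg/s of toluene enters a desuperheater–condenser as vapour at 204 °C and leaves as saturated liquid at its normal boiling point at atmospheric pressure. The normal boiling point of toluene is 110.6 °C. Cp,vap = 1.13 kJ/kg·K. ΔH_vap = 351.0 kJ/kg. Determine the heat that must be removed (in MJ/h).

vapour 204→110.6 °C: -105.54 kJ/kg
condensation at 110.6 °C: -351 kJ/kg
Δh = -105.54 + -351 = -456.54 kJ/kg
Q = ṁ·Δh = 19.25 kg/s × -456.54 kJ/kg = -8788.4 kJ/s
|Q| = 8788.4 kW = 31638 MJ/h

Q_c = 31600 MJ/h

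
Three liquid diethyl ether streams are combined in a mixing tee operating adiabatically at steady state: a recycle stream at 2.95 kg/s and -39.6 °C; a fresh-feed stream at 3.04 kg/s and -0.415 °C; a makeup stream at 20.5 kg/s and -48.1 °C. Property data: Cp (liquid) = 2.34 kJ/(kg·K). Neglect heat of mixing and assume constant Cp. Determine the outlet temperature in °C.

No heat crosses the boundary, so H_out = H_in.
T_out = Σ ṁᵢCp,ᵢTᵢ / Σ ṁᵢCp,ᵢ
      = -2583.7 / 61.987 = -41.681 °C

T_out = -41.7 °C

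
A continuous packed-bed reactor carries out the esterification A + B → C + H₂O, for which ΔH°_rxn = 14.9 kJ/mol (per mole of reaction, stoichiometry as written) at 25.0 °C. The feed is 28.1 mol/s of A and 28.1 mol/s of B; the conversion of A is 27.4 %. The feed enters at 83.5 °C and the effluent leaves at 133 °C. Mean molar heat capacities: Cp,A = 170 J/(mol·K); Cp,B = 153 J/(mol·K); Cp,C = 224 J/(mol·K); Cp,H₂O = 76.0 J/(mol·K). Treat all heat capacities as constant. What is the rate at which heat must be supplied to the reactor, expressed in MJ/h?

Q_in = 1960 MJ/h

Extent of reaction ξ = 0.274 × 28.1 = 7.6994 mol/s
Reaction term: ξ·ΔH°_rxn = 7.6994 × 14.9 = 114.72 kJ/s
Sensible, feed 83.5→25 °C: -530.96 kJ/s
Outlet flows (mol/s): A 20.401, B 20.401, C 7.6994, H₂O 7.6994
Sensible, products 25→133 °C: 961.12 kJ/s
Q = ΔH = 544.87 kJ/s = 544.87 kW
Heat supplied = 1961.5 MJ/h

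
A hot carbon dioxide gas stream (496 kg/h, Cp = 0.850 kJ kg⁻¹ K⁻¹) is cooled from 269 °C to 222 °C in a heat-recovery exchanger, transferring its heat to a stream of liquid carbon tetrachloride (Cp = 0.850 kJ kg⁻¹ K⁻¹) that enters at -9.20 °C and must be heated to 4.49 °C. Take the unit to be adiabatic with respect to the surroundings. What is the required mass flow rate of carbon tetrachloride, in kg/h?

ṁ_c = 1700 kg/h

Heat released by hot stream: Q = 496 × 0.850 × (269 − 222) = 19815 kJ/h
Energy balance on cold side (adiabatic exchanger): Q = ṁ_c·Cp_c·(T_c,out − T_c,in)
ṁ_c = 19815 / [0.850 × (4.49 − -9.20)] = 1702.8 kg/h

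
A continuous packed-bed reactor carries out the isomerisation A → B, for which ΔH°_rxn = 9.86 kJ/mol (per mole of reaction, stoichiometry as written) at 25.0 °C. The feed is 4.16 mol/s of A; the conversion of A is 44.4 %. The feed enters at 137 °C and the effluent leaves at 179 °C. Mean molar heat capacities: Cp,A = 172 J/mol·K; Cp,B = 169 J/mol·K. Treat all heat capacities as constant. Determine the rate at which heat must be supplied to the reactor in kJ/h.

Q_in = 171000 kJ/h

Extent of reaction ξ = 0.444 × 4.16 = 1.847 mol/s
Reaction term: ξ·ΔH°_rxn = 1.847 × 9.86 = 18.212 kJ/s
Sensible, feed 137→25 °C: -80.138 kJ/s
Outlet flows (mol/s): A 2.313, B 1.847
Sensible, products 25→179 °C: 109.34 kJ/s
Q = ΔH = 47.41 kJ/s = 47.41 kW
Heat supplied = 170680 kJ/h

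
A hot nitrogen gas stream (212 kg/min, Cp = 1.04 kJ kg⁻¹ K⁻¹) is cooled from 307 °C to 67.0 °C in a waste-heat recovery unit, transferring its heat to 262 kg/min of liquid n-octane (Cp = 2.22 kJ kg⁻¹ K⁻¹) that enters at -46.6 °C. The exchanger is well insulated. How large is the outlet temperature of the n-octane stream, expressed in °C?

Heat released by hot stream: Q = 212 × 1.04 × (307 − 67.0) = 52915 kJ/min
Energy balance on cold side (adiabatic exchanger): Q = ṁ_c·Cp_c·(T_c,out − T_c,in)
T_c,out = -46.6 + 52915/(262 × 2.22) = 44.376 °C

T_c,out = 44.4 °C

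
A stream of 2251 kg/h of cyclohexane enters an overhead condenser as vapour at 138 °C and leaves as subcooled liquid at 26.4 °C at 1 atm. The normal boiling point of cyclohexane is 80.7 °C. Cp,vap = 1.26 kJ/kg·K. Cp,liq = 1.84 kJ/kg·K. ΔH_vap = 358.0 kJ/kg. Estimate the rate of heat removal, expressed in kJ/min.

Q_c = 19900 kJ/min

vapour 138→80.7 °C: -72.198 kJ/kg
condensation at 80.7 °C: -358 kJ/kg
liquid 80.7→26.4 °C: -99.912 kJ/kg
Δh = -72.198 + -358 + -99.912 = -530.11 kJ/kg
Q = ṁ·Δh = 2251 kg/h × -530.11 kJ/kg = -1.1933e+06 kJ/h
|Q| = 331.47 kW = 19888 kJ/min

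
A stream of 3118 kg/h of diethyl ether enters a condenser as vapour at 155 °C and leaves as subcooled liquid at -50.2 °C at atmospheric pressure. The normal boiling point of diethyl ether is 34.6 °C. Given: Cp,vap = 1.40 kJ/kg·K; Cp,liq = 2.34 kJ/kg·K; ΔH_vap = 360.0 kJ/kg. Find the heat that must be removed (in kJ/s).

Q_c = 630 kJ/s

vapour 155→34.6 °C: -168.56 kJ/kg
condensation at 34.6 °C: -360 kJ/kg
liquid 34.6→-50.2 °C: -198.43 kJ/kg
Δh = -168.56 + -360 + -198.43 = -726.99 kJ/kg
Q = ṁ·Δh = 3118 kg/h × -726.99 kJ/kg = -2.2668e+06 kJ/h
|Q| = 629.66 kW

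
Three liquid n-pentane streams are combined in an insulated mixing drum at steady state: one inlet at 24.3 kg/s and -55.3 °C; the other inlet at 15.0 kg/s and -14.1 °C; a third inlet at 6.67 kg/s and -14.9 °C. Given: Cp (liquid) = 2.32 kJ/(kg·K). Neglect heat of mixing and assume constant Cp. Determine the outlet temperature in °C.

T_out = -36.0 °C

Energy balance with Q = 0: Σ ṁᵢCp,ᵢ(T_out − Tᵢ) = 0
Σ ṁᵢCp,ᵢTᵢ = 24.3×2.32×-55.3 + 15.0×2.32×-14.1 + 6.67×2.32×-14.9 = -3838.8
Σ ṁᵢCp,ᵢ = 24.3×2.32 + 15.0×2.32 + 6.67×2.32 = 106.65
T_out = -3838.8 / 106.65 = -35.995 °C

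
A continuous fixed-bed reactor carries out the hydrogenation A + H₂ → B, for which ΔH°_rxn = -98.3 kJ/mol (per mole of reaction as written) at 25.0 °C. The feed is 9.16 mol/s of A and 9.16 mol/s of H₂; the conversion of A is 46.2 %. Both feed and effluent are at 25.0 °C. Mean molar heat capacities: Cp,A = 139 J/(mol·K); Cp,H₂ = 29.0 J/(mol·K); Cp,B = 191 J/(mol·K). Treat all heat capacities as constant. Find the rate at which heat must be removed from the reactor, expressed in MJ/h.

Extent of reaction ξ = 0.462 × 9.16 = 4.2319 mol/s
Reaction term: ξ·ΔH°_rxn = 4.2319 × -98.3 = -416 kJ/s
Q = ΔH = -416 kJ/s = -416 kW
Heat removed = 1497.6 MJ/h

Q_out = 1500 MJ/h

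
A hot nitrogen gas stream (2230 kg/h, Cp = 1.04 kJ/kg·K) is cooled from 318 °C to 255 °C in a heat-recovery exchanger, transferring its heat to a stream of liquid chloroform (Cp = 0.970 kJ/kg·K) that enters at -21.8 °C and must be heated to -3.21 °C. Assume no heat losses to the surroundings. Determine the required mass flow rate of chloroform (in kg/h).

Heat released by hot stream: Q = 2230 × 1.04 × (318 − 255) = 146110 kJ/h
Energy balance on cold side (adiabatic exchanger): Q = ṁ_c·Cp_c·(T_c,out − T_c,in)
ṁ_c = 146110 / [0.970 × (-3.21 − -21.8)] = 8102.7 kg/h

ṁ_c = 8100 kg/h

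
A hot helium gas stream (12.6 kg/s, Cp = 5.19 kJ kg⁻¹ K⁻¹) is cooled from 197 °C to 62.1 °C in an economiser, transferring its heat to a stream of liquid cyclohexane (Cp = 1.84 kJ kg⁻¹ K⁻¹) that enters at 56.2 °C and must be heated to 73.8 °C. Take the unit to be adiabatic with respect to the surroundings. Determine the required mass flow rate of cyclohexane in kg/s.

ṁ_c = 272 kg/s

Heat released by hot stream: Q = 12.6 × 5.19 × (197 − 62.1) = 8821.7 kJ/s
Energy balance on cold side (adiabatic exchanger): Q = ṁ_c·Cp_c·(T_c,out − T_c,in)
ṁ_c = 8821.7 / [1.84 × (73.8 − 56.2)] = 272.41 kg/s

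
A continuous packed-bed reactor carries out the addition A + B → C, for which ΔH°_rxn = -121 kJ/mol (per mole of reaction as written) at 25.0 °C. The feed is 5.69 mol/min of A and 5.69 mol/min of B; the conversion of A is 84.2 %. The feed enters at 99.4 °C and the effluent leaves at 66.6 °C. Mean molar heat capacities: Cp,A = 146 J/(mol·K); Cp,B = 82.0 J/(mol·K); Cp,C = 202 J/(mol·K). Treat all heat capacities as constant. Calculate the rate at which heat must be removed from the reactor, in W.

Extent of reaction ξ = 0.842 × 5.69 = 4.791 mol/min
Reaction term: ξ·ΔH°_rxn = 4.791 × -121 = -579.71 kJ/min
Sensible, feed 99.4→25 °C: -96.521 kJ/min
Outlet flows (mol/min): A 0.89902, B 0.89902, C 4.791
Sensible, products 25→66.6 °C: 48.787 kJ/min
Q = ΔH = -627.44 kJ/min = -10.457 kW
Heat removed = 10457 W

Q_out = 10500 W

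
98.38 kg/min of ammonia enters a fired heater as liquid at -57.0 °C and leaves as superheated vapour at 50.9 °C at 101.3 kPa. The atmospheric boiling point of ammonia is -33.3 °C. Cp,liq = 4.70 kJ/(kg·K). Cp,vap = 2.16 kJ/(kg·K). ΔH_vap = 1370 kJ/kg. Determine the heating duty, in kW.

Q = 2730 kW

liquid -57.0→-33.3 °C: 111.39 kJ/kg
vaporisation at -33.3 °C: 1370 kJ/kg
vapour -33.3→50.9 °C: 181.87 kJ/kg
Δh = 111.39 + 1370 + 181.87 = 1663.3 kJ/kg
Q = ṁ·Δh = 98.38 kg/min × 1663.3 kJ/kg = 163630 kJ/min
|Q| = 2727.2 kW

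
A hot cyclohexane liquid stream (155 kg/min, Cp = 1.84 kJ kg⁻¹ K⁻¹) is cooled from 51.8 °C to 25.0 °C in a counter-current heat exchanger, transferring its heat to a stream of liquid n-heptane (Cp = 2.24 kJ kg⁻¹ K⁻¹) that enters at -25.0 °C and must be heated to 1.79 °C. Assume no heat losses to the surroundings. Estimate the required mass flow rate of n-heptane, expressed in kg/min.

Heat released by hot stream: Q = 155 × 1.84 × (51.8 − 25.0) = 7643.4 kJ/min
Energy balance on cold side (adiabatic exchanger): Q = ṁ_c·Cp_c·(T_c,out − T_c,in)
ṁ_c = 7643.4 / [2.24 × (1.79 − -25.0)] = 127.37 kg/min

ṁ_c = 127 kg/min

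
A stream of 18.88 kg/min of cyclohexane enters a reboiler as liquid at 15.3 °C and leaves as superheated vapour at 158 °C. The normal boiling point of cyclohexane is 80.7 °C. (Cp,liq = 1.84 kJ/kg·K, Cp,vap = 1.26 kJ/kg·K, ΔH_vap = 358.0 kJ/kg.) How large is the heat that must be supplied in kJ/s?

liquid 15.3→80.7 °C: 120.34 kJ/kg
vaporisation at 80.7 °C: 358 kJ/kg
vapour 80.7→158 °C: 97.398 kJ/kg
Δh = 120.34 + 358 + 97.398 = 575.73 kJ/kg
Q = ṁ·Δh = 18.88 kg/min × 575.73 kJ/kg = 10870 kJ/min
|Q| = 181.16 kW

Q = 181 kJ/s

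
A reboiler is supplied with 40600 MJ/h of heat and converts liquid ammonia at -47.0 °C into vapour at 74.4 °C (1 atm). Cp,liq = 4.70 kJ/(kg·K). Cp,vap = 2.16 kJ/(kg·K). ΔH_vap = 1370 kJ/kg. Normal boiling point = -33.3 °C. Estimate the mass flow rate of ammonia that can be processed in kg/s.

ṁ = 6.77 kg/s

Δh = 4.70×(-33.3−-47.0) + 1370 + 2.16×(74.4−-33.3) = 1667 kJ/kg
Q = 40600 MJ/h = 11278 kJ/s = 11278 kJ/s
ṁ = Q/Δh = 11278 / 1667 = 6.7652 kg/s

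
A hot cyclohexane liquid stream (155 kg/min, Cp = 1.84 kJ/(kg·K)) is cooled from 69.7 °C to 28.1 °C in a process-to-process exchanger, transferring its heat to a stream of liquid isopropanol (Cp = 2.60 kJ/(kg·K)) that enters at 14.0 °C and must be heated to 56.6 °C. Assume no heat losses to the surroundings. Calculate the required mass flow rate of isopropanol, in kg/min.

ṁ_c = 107 kg/min

Heat released by hot stream: Q = 155 × 1.84 × (69.7 − 28.1) = 11864 kJ/min
Energy balance on cold side (adiabatic exchanger): Q = ṁ_c·Cp_c·(T_c,out − T_c,in)
ṁ_c = 11864 / [2.60 × (56.6 − 14.0)] = 107.12 kg/min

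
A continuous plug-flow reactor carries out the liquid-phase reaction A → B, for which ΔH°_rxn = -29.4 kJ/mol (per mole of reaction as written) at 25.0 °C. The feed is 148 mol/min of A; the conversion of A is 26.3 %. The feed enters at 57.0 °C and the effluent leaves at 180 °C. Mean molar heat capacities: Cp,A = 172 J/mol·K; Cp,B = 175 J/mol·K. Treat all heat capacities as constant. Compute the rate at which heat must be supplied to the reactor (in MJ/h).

Extent of reaction ξ = 0.263 × 148 = 38.924 mol/min
Reaction term: ξ·ΔH°_rxn = 38.924 × -29.4 = -1144.4 kJ/min
Sensible, feed 57.0→25 °C: -814.59 kJ/min
Outlet flows (mol/min): A 109.08, B 38.924
Sensible, products 25→180 °C: 3963.8 kJ/min
Q = ΔH = 2004.8 kJ/min = 33.414 kW
Heat supplied = 120.29 MJ/h

Q_in = 120 MJ/h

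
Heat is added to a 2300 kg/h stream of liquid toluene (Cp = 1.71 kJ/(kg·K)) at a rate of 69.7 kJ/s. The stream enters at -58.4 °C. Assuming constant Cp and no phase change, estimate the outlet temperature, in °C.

T_out = 5.40 °C

Q = 69.7 kJ/s = 250920 kJ/h
ΔT = Q/(ṁ·Cp) = 250920/(2300×1.71) = 63.799 K
T_out = -58.4 + 63.799 = 5.3986 °C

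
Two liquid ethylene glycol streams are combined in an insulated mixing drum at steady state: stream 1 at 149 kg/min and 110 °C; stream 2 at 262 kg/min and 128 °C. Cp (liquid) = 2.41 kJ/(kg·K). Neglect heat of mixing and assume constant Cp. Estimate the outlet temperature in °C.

T_out = 121 °C

No heat crosses the boundary, so H_out = H_in.
Σ ṁᵢCp,ᵢTᵢ = 149×2.41×110 + 262×2.41×128 = 120320
Σ ṁᵢCp,ᵢ = 149×2.41 + 262×2.41 = 990.51
T_out = 120320 / 990.51 = 121.47 °C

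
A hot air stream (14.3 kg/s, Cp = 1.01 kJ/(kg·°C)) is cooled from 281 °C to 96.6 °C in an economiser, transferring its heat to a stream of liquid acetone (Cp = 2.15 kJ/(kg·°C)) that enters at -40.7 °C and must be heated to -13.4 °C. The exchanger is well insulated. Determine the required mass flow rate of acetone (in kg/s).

Heat released by hot stream: Q = 14.3 × 1.01 × (281 − 96.6) = 2663.3 kJ/s
Energy balance on cold side (adiabatic exchanger): Q = ṁ_c·Cp_c·(T_c,out − T_c,in)
ṁ_c = 2663.3 / [2.15 × (-13.4 − -40.7)] = 45.375 kg/s

ṁ_c = 45.4 kg/s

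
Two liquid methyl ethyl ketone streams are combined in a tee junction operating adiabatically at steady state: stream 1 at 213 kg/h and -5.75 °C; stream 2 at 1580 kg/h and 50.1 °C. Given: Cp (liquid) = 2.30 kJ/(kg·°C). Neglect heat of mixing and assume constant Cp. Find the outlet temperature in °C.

Energy balance with Q = 0: Σ ṁᵢCp,ᵢ(T_out − Tᵢ) = 0
Σ ṁᵢCp,ᵢTᵢ = 213×2.30×-5.75 + 1580×2.30×50.1 = 179250
Σ ṁᵢCp,ᵢ = 213×2.30 + 1580×2.30 = 4123.9
T_out = 179250 / 4123.9 = 43.465 °C

T_out = 43.5 °C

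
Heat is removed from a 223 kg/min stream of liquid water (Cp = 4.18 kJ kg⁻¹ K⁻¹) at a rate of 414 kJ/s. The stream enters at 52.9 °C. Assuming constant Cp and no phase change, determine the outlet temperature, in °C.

T_out = 26.3 °C

Q = 414 kJ/s = 24840 kJ/min
ΔT = Q/(ṁ·Cp) = 24840/(223×4.18) = 26.648 K
T_out = 52.9 − 26.648 = 26.252 °C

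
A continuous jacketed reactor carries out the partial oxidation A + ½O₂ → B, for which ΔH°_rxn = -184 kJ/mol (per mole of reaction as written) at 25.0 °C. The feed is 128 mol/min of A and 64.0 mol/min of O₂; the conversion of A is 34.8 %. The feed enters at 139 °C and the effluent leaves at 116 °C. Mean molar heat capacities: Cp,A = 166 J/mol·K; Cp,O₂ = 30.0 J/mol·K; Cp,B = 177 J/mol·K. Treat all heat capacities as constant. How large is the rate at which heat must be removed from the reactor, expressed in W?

Q_out = 146000 W

Extent of reaction ξ = 0.348 × 128 = 44.544 mol/min
Reaction term: ξ·ΔH°_rxn = 44.544 × -184 = -8196.1 kJ/min
Sensible, feed 139→25 °C: -2641.2 kJ/min
Outlet flows (mol/min): A 83.456, O₂ 41.728, B 44.544
Sensible, products 25→116 °C: 2092.1 kJ/min
Q = ΔH = -8745.2 kJ/min = -145.75 kW
Heat removed = 145750 W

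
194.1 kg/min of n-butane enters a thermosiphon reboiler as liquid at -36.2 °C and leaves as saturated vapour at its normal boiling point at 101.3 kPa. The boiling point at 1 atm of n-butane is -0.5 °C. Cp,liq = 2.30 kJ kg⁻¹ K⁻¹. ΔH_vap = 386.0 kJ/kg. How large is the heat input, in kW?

Q = 1510 kW

liquid -36.2→-0.5 °C: 82.11 kJ/kg
vaporisation at -0.5 °C: 386 kJ/kg
Δh = 82.11 + 386 = 468.11 kJ/kg
Q = ṁ·Δh = 194.1 kg/min × 468.11 kJ/kg = 90860 kJ/min
|Q| = 1514.3 kW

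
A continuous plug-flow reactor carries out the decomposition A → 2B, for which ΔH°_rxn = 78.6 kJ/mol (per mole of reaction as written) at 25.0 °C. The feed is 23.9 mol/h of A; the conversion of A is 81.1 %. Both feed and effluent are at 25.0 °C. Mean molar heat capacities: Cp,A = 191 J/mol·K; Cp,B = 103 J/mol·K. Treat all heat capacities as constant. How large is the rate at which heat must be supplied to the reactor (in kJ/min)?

Q_in = 25.4 kJ/min

Extent of reaction ξ = 0.811 × 23.9 = 19.383 mol/h
Reaction term: ξ·ΔH°_rxn = 19.383 × 78.6 = 1523.5 kJ/h
Q = ΔH = 1523.5 kJ/h = 0.42319 kW
Heat supplied = 25.392 kJ/min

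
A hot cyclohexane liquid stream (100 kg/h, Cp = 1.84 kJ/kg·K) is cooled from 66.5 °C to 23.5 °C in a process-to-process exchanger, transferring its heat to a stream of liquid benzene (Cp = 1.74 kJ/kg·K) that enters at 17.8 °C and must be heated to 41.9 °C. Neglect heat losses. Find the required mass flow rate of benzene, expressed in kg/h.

ṁ_c = 189 kg/h

Heat released by hot stream: Q = 100 × 1.84 × (66.5 − 23.5) = 7912 kJ/h
Energy balance on cold side (adiabatic exchanger): Q = ṁ_c·Cp_c·(T_c,out − T_c,in)
ṁ_c = 7912 / [1.74 × (41.9 − 17.8)] = 188.68 kg/h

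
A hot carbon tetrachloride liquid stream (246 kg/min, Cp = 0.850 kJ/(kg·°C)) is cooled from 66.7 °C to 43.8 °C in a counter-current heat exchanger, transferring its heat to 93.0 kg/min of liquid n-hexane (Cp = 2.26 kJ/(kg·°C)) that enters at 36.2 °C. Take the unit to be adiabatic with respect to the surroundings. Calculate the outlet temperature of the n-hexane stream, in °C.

T_c,out = 59.0 °C

Heat released by hot stream: Q = 246 × 0.850 × (66.7 − 43.8) = 4788.4 kJ/min
Energy balance on cold side (adiabatic exchanger): Q = ṁ_c·Cp_c·(T_c,out − T_c,in)
T_c,out = 36.2 + 4788.4/(93.0 × 2.26) = 58.982 °C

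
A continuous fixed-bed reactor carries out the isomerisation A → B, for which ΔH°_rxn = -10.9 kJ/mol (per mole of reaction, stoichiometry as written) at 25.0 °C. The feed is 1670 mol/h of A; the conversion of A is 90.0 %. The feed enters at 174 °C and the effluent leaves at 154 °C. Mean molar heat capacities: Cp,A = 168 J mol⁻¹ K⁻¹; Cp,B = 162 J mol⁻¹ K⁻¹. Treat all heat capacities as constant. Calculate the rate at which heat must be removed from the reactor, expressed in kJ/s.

Q_out = 6.43 kJ/s

Extent of reaction ξ = 0.900 × 1670 = 1503 mol/h
Reaction term: ξ·ΔH°_rxn = 1503 × -10.9 = -16383 kJ/h
Sensible, feed 174→25 °C: -41803 kJ/h
Outlet flows (mol/h): A 167, B 1503
Sensible, products 25→154 °C: 35029 kJ/h
Q = ΔH = -23157 kJ/h = -6.4326 kW
Heat removed = 6.4326 kJ/s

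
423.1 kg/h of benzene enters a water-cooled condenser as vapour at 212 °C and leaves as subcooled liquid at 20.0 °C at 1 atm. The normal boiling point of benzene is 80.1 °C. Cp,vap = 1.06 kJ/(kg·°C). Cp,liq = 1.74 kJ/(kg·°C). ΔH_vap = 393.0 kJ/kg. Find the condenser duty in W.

vapour 212→80.1 °C: -139.81 kJ/kg
condensation at 80.1 °C: -393 kJ/kg
liquid 80.1→20.0 °C: -104.57 kJ/kg
Δh = -139.81 + -393 + -104.57 = -637.39 kJ/kg
Q = ṁ·Δh = 423.1 kg/h × -637.39 kJ/kg = -269680 kJ/h
|Q| = 74.911 kW = 74911 W

Q_c = 74900 W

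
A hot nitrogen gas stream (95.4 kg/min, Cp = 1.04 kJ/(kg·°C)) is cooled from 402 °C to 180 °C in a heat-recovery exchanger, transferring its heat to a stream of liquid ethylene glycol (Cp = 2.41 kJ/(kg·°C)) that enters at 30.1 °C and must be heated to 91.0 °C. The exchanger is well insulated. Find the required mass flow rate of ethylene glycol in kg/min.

Heat released by hot stream: Q = 95.4 × 1.04 × (402 − 180) = 22026 kJ/min
Energy balance on cold side (adiabatic exchanger): Q = ṁ_c·Cp_c·(T_c,out − T_c,in)
ṁ_c = 22026 / [2.41 × (91.0 − 30.1)] = 150.07 kg/min

ṁ_c = 150 kg/min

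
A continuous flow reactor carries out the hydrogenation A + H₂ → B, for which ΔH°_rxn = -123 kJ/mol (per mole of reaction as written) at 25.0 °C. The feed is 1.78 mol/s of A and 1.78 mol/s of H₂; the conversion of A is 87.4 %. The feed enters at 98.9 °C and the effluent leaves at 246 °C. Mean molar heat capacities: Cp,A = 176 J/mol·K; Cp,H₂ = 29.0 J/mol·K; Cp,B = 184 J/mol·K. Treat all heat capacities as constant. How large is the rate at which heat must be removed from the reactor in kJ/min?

Extent of reaction ξ = 0.874 × 1.78 = 1.5557 mol/s
Reaction term: ξ·ΔH°_rxn = 1.5557 × -123 = -191.35 kJ/s
Sensible, feed 98.9→25 °C: -26.966 kJ/s
Outlet flows (mol/s): A 0.22428, H₂ 0.22428, B 1.5557
Sensible, products 25→246 °C: 73.423 kJ/s
Q = ΔH = -144.9 kJ/s = -144.9 kW
Heat removed = 8693.8 kJ/min

Q_out = 8690 kJ/min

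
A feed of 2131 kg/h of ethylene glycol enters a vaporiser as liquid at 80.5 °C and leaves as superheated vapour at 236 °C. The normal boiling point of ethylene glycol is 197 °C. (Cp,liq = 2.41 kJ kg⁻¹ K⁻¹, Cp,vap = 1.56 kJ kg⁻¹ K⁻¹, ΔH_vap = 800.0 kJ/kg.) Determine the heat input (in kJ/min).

liquid 80.5→197 °C: 280.77 kJ/kg
vaporisation at 197 °C: 800 kJ/kg
vapour 197→236 °C: 60.84 kJ/kg
Δh = 280.77 + 800 + 60.84 = 1141.6 kJ/kg
Q = ṁ·Δh = 2131 kg/h × 1141.6 kJ/kg = 2.4328e+06 kJ/h
|Q| = 675.77 kW = 40546 kJ/min

Q = 40500 kJ/min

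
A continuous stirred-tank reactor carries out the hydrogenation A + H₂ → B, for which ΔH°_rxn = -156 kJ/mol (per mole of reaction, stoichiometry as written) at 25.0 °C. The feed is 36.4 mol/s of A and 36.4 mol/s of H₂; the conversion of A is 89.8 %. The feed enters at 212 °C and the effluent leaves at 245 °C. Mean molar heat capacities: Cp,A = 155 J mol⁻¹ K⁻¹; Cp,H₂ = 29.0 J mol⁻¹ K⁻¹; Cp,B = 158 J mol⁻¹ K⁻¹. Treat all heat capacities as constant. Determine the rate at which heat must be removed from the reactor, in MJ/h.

Q_out = 18200 MJ/h

Extent of reaction ξ = 0.898 × 36.4 = 32.687 mol/s
Reaction term: ξ·ΔH°_rxn = 32.687 × -156 = -5099.2 kJ/s
Sensible, feed 212→25 °C: -1252.5 kJ/s
Outlet flows (mol/s): A 3.7128, H₂ 3.7128, B 32.687
Sensible, products 25→245 °C: 1286.5 kJ/s
Q = ΔH = -5065.2 kJ/s = -5065.2 kW
Heat removed = 18235 MJ/h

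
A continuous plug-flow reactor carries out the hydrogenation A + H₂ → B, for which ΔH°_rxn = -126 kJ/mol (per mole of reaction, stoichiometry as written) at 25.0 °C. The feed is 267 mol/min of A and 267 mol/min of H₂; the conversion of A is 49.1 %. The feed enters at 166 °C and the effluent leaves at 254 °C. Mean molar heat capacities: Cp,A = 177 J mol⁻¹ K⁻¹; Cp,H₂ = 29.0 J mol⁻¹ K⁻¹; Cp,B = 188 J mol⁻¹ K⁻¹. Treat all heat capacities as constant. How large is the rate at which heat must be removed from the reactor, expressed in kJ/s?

Q_out = 204 kJ/s

Extent of reaction ξ = 0.491 × 267 = 131.1 mol/min
Reaction term: ξ·ΔH°_rxn = 131.1 × -126 = -16518 kJ/min
Sensible, feed 166→25 °C: -7755.3 kJ/min
Outlet flows (mol/min): A 135.9, H₂ 135.9, B 131.1
Sensible, products 25→254 °C: 12055 kJ/min
Q = ΔH = -12218 kJ/min = -203.64 kW
Heat removed = 203.64 kJ/s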